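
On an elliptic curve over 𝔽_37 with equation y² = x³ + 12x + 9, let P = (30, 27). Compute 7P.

Repeated addition: build up to 7P.
2P: tangent at (30, 27): λ = (3·30² + 12)/(2·27) ≡ 11/17. 17⁻¹ ≡ 24 (mod 37), so λ ≡ 11·24 ≡ 5.
  x = λ² - 30 - 30 = 25 - 60 ≡ 2; y = λ·(30 - 2) - 27 ≡ 2. → (2, 2)
3P: (2, 2) + (30, 27). λ = (27 - 2)/(30 - 2) ≡ 25/28 mod 37. 28⁻¹ ≡ 4 (mod 37), so λ ≡ 26.
  x = λ² - 2 - 30 = 676 - 32 ≡ 15; y = λ·(2 - 15) - 2 ≡ 30. → (15, 30)
4P: (15, 30) + (30, 27). λ = (27 - 30)/(30 - 15) ≡ 34/15 mod 37. 15⁻¹ ≡ 5 (mod 37), so λ ≡ 22.
  x = λ² - 15 - 30 = 484 - 45 ≡ 32; y = λ·(15 - 32) - 30 ≡ 3. → (32, 3)
5P: (32, 3) + (30, 27). λ = (27 - 3)/(30 - 32) ≡ 24/35 mod 37. 35⁻¹ ≡ 18 (mod 37), so λ ≡ 25.
  x = λ² - 32 - 30 = 625 - 62 ≡ 8; y = λ·(32 - 8) - 3 ≡ 5. → (8, 5)
6P: (8, 5) + (30, 27). λ = (27 - 5)/(30 - 8) ≡ 22/22 mod 37. 22⁻¹ ≡ 32 (mod 37), so λ ≡ 1.
  x = λ² - 8 - 30 = 1 - 38 ≡ 0; y = λ·(8 - 0) - 5 ≡ 3. → (0, 3)
7P: (0, 3) + (30, 27). λ = (27 - 3)/(30 - 0) ≡ 24/30 mod 37. 30⁻¹ ≡ 21 (mod 37), so λ ≡ 23.
  x = λ² - 0 - 30 = 529 - 30 ≡ 18; y = λ·(0 - 18) - 3 ≡ 27. → (18, 27)

(18, 27)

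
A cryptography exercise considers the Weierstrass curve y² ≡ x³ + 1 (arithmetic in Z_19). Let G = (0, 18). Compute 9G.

Double-and-add on 9 = (1001)₂. Start with G = (0, 18) for the leading 1-bit.
double: tangent at (0, 18): λ = (3·0² + 0)/(2·18) ≡ 0/17. 17⁻¹ ≡ 9 (mod 19), so λ ≡ 0·9 ≡ 0.
  x = λ² - 0 - 0 = 0 - 0 ≡ 0; y = λ·(0 - 0) - 18 ≡ 1. → (0, 1)
double: tangent at (0, 1): λ = (3·0² + 0)/(2·1) ≡ 0/2. 2⁻¹ ≡ 10 (mod 19), so λ ≡ 0·10 ≡ 0.
  x = λ² - 0 - 0 = 0 - 0 ≡ 0; y = λ·(0 - 0) - 1 ≡ 18. → (0, 18)
double: tangent at (0, 18): λ = (3·0² + 0)/(2·18) ≡ 0/17. 17⁻¹ ≡ 9 (mod 19) since 17·9 = 153 ≡ 1, so λ ≡ 0·9 ≡ 0.
  x = λ² - 0 - 0 = 0 - 0 ≡ 0; y = λ·(0 - 0) - 18 ≡ 1. → (0, 1)
add G: (0, 1) + (0, 18): same x and y₁ ≡ -y₂, so the sum is ∞.

O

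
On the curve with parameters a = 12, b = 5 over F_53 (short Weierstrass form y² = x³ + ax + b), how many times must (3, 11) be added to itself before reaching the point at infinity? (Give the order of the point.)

11

2P: tangent at (3, 11): λ = (3·3² + 12)/(2·11) ≡ 39/22. 22⁻¹ ≡ 41 (mod 53), so λ ≡ 39·41 ≡ 9.
  x = λ² - 3 - 3 = 81 - 6 ≡ 22; y = λ·(3 - 22) - 11 ≡ 30. → (22, 30)
3P: (22, 30) + (3, 11). λ = (11 - 30)/(3 - 22) ≡ 34/34 mod 53. 34⁻¹ ≡ 39 (mod 53), so λ ≡ 1.
  x = λ² - 22 - 3 = 1 - 25 ≡ 29; y = λ·(22 - 29) - 30 ≡ 16. → (29, 16)
4P: (29, 16) + (3, 11). λ = (11 - 16)/(3 - 29) ≡ 48/27 mod 53. 27⁻¹ ≡ 2 (mod 53) since 27·2 = 54 ≡ 1, so λ ≡ 43.
  x = λ² - 29 - 3 = 1849 - 32 ≡ 15; y = λ·(29 - 15) - 16 ≡ 3. → (15, 3)
5P: (15, 3) + (3, 11). λ = (11 - 3)/(3 - 15) ≡ 8/41 mod 53. 41⁻¹ ≡ 22 (mod 53), so λ ≡ 17.
  x = λ² - 15 - 3 = 289 - 18 ≡ 6; y = λ·(15 - 6) - 3 ≡ 44. → (6, 44)
6P: (6, 44) + (3, 11). λ = (11 - 44)/(3 - 6) ≡ 20/50 mod 53. 50⁻¹ ≡ 35 (mod 53), so λ ≡ 11.
  x = λ² - 6 - 3 = 121 - 9 ≡ 6; y = λ·(6 - 6) - 44 ≡ 9. → (6, 9)
7P: (6, 9) + (3, 11). λ = (11 - 9)/(3 - 6) ≡ 2/50 mod 53. 50⁻¹ ≡ 35 (mod 53), so λ ≡ 17.
  x = λ² - 6 - 3 = 289 - 9 ≡ 15; y = λ·(6 - 15) - 9 ≡ 50. → (15, 50)
8P: (15, 50) + (3, 11). λ = (11 - 50)/(3 - 15) ≡ 14/41 mod 53. 41⁻¹ ≡ 22 (mod 53) since 41·22 = 902 ≡ 1, so λ ≡ 43.
  x = λ² - 15 - 3 = 1849 - 18 ≡ 29; y = λ·(15 - 29) - 50 ≡ 37. → (29, 37)
9P: (29, 37) + (3, 11). λ = (11 - 37)/(3 - 29) ≡ 27/27 mod 53. 27⁻¹ ≡ 2 (mod 53), so λ ≡ 1.
  x = λ² - 29 - 3 = 1 - 32 ≡ 22; y = λ·(29 - 22) - 37 ≡ 23. → (22, 23)
10P: (22, 23) + (3, 11). λ = (11 - 23)/(3 - 22) ≡ 41/34 mod 53. 34⁻¹ ≡ 39 (mod 53), so λ ≡ 9.
  x = λ² - 22 - 3 = 81 - 25 ≡ 3; y = λ·(22 - 3) - 23 ≡ 42. → (3, 42)
11P: (3, 42) + (3, 11): same x and y₁ ≡ -y₂, so the sum is the point at infinity.
11P = the point at infinity, so the order is 11.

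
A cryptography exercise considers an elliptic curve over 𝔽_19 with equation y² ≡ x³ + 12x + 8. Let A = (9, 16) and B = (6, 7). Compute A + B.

(9, 16) + (6, 7). λ = (7 - 16)/(6 - 9) ≡ 10/16 mod 19. 16⁻¹ ≡ 6 (mod 19), so λ ≡ 3.
  x = λ² - 9 - 6 = 9 - 15 ≡ 13; y = λ·(9 - 13) - 16 ≡ 10. → (13, 10)

(13, 10)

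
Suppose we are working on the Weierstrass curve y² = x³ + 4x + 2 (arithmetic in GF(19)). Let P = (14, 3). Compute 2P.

tangent at (14, 3): λ = (3·14² + 4)/(2·3) ≡ 3/6. 6⁻¹ ≡ 16 (mod 19), so λ ≡ 3·16 ≡ 10.
  x = λ² - 14 - 14 = 100 - 28 ≡ 15; y = λ·(14 - 15) - 3 ≡ 6. → (15, 6)

(15, 6)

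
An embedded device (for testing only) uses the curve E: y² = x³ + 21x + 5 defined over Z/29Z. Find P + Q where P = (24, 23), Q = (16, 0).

(24, 23) + (16, 0). λ = (0 - 23)/(16 - 24) ≡ 6/21 mod 29. 21⁻¹ ≡ 18 (mod 29), so λ ≡ 21.
  x = λ² - 24 - 16 = 441 - 40 ≡ 24; y = λ·(24 - 24) - 23 ≡ 6. → (24, 6)

(24, 6)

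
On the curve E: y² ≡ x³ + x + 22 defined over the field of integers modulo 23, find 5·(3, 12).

Write P = (3, 12).
Double-and-add on 5 = (101)₂. Start with P = (3, 12) for the leading 1-bit.
double: tangent at (3, 12): λ = (3·3² + 1)/(2·12) ≡ 5/1. 1⁻¹ ≡ 1 (mod 23), so λ ≡ 5·1 ≡ 5.
  x = λ² - 3 - 3 = 25 - 6 ≡ 19; y = λ·(3 - 19) - 12 ≡ 0. → (19, 0)
double: (19, 0) + (19, 0): same x and y₁ ≡ -y₂, so the sum is ∞.
add P: ∞ + (3, 12) = (3, 12) (identity).

(3, 12)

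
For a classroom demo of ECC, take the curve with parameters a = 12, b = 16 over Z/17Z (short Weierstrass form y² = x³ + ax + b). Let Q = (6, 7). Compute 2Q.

(7, 16)

tangent at (6, 7): λ = (3·6² + 12)/(2·7) ≡ 1/14. 14⁻¹ ≡ 11 (mod 17) since 14·11 = 154 ≡ 1, so λ ≡ 1·11 ≡ 11.
  x = λ² - 6 - 6 = 121 - 12 ≡ 7; y = λ·(6 - 7) - 7 ≡ 16. → (7, 16)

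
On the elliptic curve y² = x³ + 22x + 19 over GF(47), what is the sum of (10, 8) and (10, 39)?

The two points share x = 10 and their y-coordinates satisfy 8 + 39 ≡ 0 (mod 47), so they are inverses. Their sum is the point at infinity.

O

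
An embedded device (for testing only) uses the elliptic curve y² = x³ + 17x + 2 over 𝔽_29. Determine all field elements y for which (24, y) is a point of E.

13, 16

x³ + 17x + 2 = 14234 ≡ 24 (mod 29).
Square roots of 24 mod 29: 13 and 16 (since 13² = 169 ≡ 24).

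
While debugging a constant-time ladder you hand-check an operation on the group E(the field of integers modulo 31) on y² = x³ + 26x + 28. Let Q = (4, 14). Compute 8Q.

Double-and-add on 8 = (1000)₂. Start with Q = (4, 14) for the leading 1-bit.
double: tangent at (4, 14): λ = (3·4² + 26)/(2·14) ≡ 12/28. 28⁻¹ ≡ 10 (mod 31), so λ ≡ 12·10 ≡ 27.
  x = λ² - 4 - 4 = 729 - 8 ≡ 8; y = λ·(4 - 8) - 14 ≡ 2. → (8, 2)
double: tangent at (8, 2): λ = (3·8² + 26)/(2·2) ≡ 1/4. 4⁻¹ ≡ 8 (mod 31) since 4·8 = 32 ≡ 1, so λ ≡ 1·8 ≡ 8.
  x = λ² - 8 - 8 = 64 - 16 ≡ 17; y = λ·(8 - 17) - 2 ≡ 19. → (17, 19)
double: tangent at (17, 19): λ = (3·17² + 26)/(2·19) ≡ 25/7. 7⁻¹ ≡ 9 (mod 31), so λ ≡ 25·9 ≡ 8.
  x = λ² - 17 - 17 = 64 - 34 ≡ 30; y = λ·(17 - 30) - 19 ≡ 1. → (30, 1)

(30, 1)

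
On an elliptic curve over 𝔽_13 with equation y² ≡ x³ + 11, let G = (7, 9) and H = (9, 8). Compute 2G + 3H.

(4, 7)

First 2G:
Repeated addition: build up to 2G.
2G: tangent at (7, 9): λ = (3·7² + 0)/(2·9) ≡ 4/5. 5⁻¹ ≡ 8 (mod 13), so λ ≡ 4·8 ≡ 6.
  x = λ² - 7 - 7 = 36 - 14 ≡ 9; y = λ·(7 - 9) - 9 ≡ 5. → (9, 5)
2G = (9, 5).
Next 3H:
Repeated addition: build up to 3H.
2H: tangent at (9, 8): λ = (3·9² + 0)/(2·8) ≡ 9/3. 3⁻¹ ≡ 9 (mod 13), so λ ≡ 9·9 ≡ 3.
  x = λ² - 9 - 9 = 9 - 18 ≡ 4; y = λ·(9 - 4) - 8 ≡ 7. → (4, 7)
3H: (4, 7) + (9, 8). λ = (8 - 7)/(9 - 4) ≡ 1/5 mod 13. 5⁻¹ ≡ 8 (mod 13), so λ ≡ 8.
  x = λ² - 4 - 9 = 64 - 13 ≡ 12; y = λ·(4 - 12) - 7 ≡ 7. → (12, 7)
3H = (12, 7).
Finally 2G + 3H:
(9, 5) + (12, 7). λ = (7 - 5)/(12 - 9) ≡ 2/3 mod 13. 3⁻¹ ≡ 9 (mod 13), so λ ≡ 5.
  x = λ² - 9 - 12 = 25 - 21 ≡ 4; y = λ·(9 - 4) - 5 ≡ 7. → (4, 7)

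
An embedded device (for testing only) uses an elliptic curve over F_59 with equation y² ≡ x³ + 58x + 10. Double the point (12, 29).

(5, 22)

tangent at (12, 29): λ = (3·12² + 58)/(2·29) ≡ 18/58. 58⁻¹ ≡ 58 (mod 59) since 58·58 = 3364 ≡ 1, so λ ≡ 18·58 ≡ 41.
  x = λ² - 12 - 12 = 1681 - 24 ≡ 5; y = λ·(12 - 5) - 29 ≡ 22. → (5, 22)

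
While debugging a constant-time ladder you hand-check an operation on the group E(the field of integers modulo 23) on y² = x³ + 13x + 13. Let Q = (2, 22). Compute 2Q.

(20, 19)

tangent at (2, 22): λ = (3·2² + 13)/(2·22) ≡ 2/21. 21⁻¹ ≡ 11 (mod 23) since 21·11 = 231 ≡ 1, so λ ≡ 2·11 ≡ 22.
  x = λ² - 2 - 2 = 484 - 4 ≡ 20; y = λ·(2 - 20) - 22 ≡ 19. → (20, 19)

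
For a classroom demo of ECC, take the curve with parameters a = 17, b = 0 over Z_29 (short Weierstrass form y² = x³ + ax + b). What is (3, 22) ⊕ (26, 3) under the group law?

(6, 12)

(3, 22) + (26, 3). λ = (3 - 22)/(26 - 3) ≡ 10/23 mod 29. 23⁻¹ ≡ 24 (mod 29), so λ ≡ 8.
  x = λ² - 3 - 26 = 64 - 29 ≡ 6; y = λ·(3 - 6) - 22 ≡ 12. → (6, 12)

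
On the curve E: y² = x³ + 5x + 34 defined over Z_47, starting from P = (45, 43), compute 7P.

Repeated addition: build up to 7P.
2P: tangent at (45, 43): λ = (3·45² + 5)/(2·43) ≡ 17/39. 39⁻¹ ≡ 41 (mod 47) since 39·41 = 1599 ≡ 1, so λ ≡ 17·41 ≡ 39.
  x = λ² - 45 - 45 = 1521 - 90 ≡ 21; y = λ·(45 - 21) - 43 ≡ 0. → (21, 0)
3P: (21, 0) + (45, 43). λ = (43 - 0)/(45 - 21) ≡ 43/24 mod 47. 24⁻¹ ≡ 2 (mod 47), so λ ≡ 39.
  x = λ² - 21 - 45 = 1521 - 66 ≡ 45; y = λ·(21 - 45) - 0 ≡ 4. → (45, 4)
4P: (45, 4) + (45, 43): same x and y₁ ≡ -y₂, so the sum is O.
5P: O + (45, 43) = (45, 43) (identity).
6P: tangent at (45, 43): λ = (3·45² + 5)/(2·43) ≡ 17/39. 39⁻¹ ≡ 41 (mod 47), so λ ≡ 17·41 ≡ 39.
  x = λ² - 45 - 45 = 1521 - 90 ≡ 21; y = λ·(45 - 21) - 43 ≡ 0. → (21, 0)
7P: (21, 0) + (45, 43). λ = (43 - 0)/(45 - 21) ≡ 43/24 mod 47. 24⁻¹ ≡ 2 (mod 47) since 24·2 = 48 ≡ 1, so λ ≡ 39.
  x = λ² - 21 - 45 = 1521 - 66 ≡ 45; y = λ·(21 - 45) - 0 ≡ 4. → (45, 4)

(45, 4)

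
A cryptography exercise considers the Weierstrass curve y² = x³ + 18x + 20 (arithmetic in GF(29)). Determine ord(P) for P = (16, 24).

12

2P: tangent at (16, 24): λ = (3·16² + 18)/(2·24) ≡ 3/19. 19⁻¹ ≡ 26 (mod 29) since 19·26 = 494 ≡ 1, so λ ≡ 3·26 ≡ 20.
  x = λ² - 16 - 16 = 400 - 32 ≡ 20; y = λ·(16 - 20) - 24 ≡ 12. → (20, 12)
3P: (20, 12) + (16, 24). λ = (24 - 12)/(16 - 20) ≡ 12/25 mod 29. 25⁻¹ ≡ 7 (mod 29), so λ ≡ 26.
  x = λ² - 20 - 16 = 676 - 36 ≡ 2; y = λ·(20 - 2) - 12 ≡ 21. → (2, 21)
4P: (2, 21) + (16, 24). λ = (24 - 21)/(16 - 2) ≡ 3/14 mod 29. 14⁻¹ ≡ 27 (mod 29), so λ ≡ 23.
  x = λ² - 2 - 16 = 529 - 18 ≡ 18; y = λ·(2 - 18) - 21 ≡ 17. → (18, 17)
5P: (18, 17) + (16, 24). λ = (24 - 17)/(16 - 18) ≡ 7/27 mod 29. 27⁻¹ ≡ 14 (mod 29), so λ ≡ 11.
  x = λ² - 18 - 16 = 121 - 34 ≡ 0; y = λ·(18 - 0) - 17 ≡ 7. → (0, 7)
6P: (0, 7) + (16, 24). λ = (24 - 7)/(16 - 0) ≡ 17/16 mod 29. 16⁻¹ ≡ 20 (mod 29) since 16·20 = 320 ≡ 1, so λ ≡ 21.
  x = λ² - 0 - 16 = 441 - 16 ≡ 19; y = λ·(0 - 19) - 7 ≡ 0. → (19, 0)
7P: (19, 0) + (16, 24). λ = (24 - 0)/(16 - 19) ≡ 24/26 mod 29. 26⁻¹ ≡ 19 (mod 29), so λ ≡ 21.
  x = λ² - 19 - 16 = 441 - 35 ≡ 0; y = λ·(19 - 0) - 0 ≡ 22. → (0, 22)
8P: (0, 22) + (16, 24). λ = (24 - 22)/(16 - 0) ≡ 2/16 mod 29. 16⁻¹ ≡ 20 (mod 29) since 16·20 = 320 ≡ 1, so λ ≡ 11.
  x = λ² - 0 - 16 = 121 - 16 ≡ 18; y = λ·(0 - 18) - 22 ≡ 12. → (18, 12)
9P: (18, 12) + (16, 24). λ = (24 - 12)/(16 - 18) ≡ 12/27 mod 29. 27⁻¹ ≡ 14 (mod 29) since 27·14 = 378 ≡ 1, so λ ≡ 23.
  x = λ² - 18 - 16 = 529 - 34 ≡ 2; y = λ·(18 - 2) - 12 ≡ 8. → (2, 8)
10P: (2, 8) + (16, 24). λ = (24 - 8)/(16 - 2) ≡ 16/14 mod 29. 14⁻¹ ≡ 27 (mod 29) since 14·27 = 378 ≡ 1, so λ ≡ 26.
  x = λ² - 2 - 16 = 676 - 18 ≡ 20; y = λ·(2 - 20) - 8 ≡ 17. → (20, 17)
11P: (20, 17) + (16, 24). λ = (24 - 17)/(16 - 20) ≡ 7/25 mod 29. 25⁻¹ ≡ 7 (mod 29), so λ ≡ 20.
  x = λ² - 20 - 16 = 400 - 36 ≡ 16; y = λ·(20 - 16) - 17 ≡ 5. → (16, 5)
12P: (16, 5) + (16, 24): same x and y₁ ≡ -y₂, so the sum is O.
12P = O, so the order is 12.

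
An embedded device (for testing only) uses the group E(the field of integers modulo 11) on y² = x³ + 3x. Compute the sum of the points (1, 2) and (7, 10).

(6, 6)

(1, 2) + (7, 10). λ = (10 - 2)/(7 - 1) ≡ 8/6 mod 11. 6⁻¹ ≡ 2 (mod 11), so λ ≡ 5.
  x = λ² - 1 - 7 = 25 - 8 ≡ 6; y = λ·(1 - 6) - 2 ≡ 6. → (6, 6)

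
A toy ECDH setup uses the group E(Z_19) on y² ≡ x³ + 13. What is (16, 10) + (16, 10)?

(13, 14)

tangent at (16, 10): λ = (3·16² + 0)/(2·10) ≡ 8/1. 1⁻¹ ≡ 1 (mod 19) since 1·1 = 1 ≡ 1, so λ ≡ 8·1 ≡ 8.
  x = λ² - 16 - 16 = 64 - 32 ≡ 13; y = λ·(16 - 13) - 10 ≡ 14. → (13, 14)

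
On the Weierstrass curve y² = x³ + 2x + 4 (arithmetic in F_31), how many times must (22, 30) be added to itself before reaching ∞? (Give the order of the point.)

5

2P: tangent at (22, 30): λ = (3·22² + 2)/(2·30) ≡ 28/29. 29⁻¹ ≡ 15 (mod 31) since 29·15 = 435 ≡ 1, so λ ≡ 28·15 ≡ 17.
  x = λ² - 22 - 22 = 289 - 44 ≡ 28; y = λ·(22 - 28) - 30 ≡ 23. → (28, 23)
3P: (28, 23) + (22, 30). λ = (30 - 23)/(22 - 28) ≡ 7/25 mod 31. 25⁻¹ ≡ 5 (mod 31) since 25·5 = 125 ≡ 1, so λ ≡ 4.
  x = λ² - 28 - 22 = 16 - 50 ≡ 28; y = λ·(28 - 28) - 23 ≡ 8. → (28, 8)
4P: (28, 8) + (22, 30). λ = (30 - 8)/(22 - 28) ≡ 22/25 mod 31. 25⁻¹ ≡ 5 (mod 31), so λ ≡ 17.
  x = λ² - 28 - 22 = 289 - 50 ≡ 22; y = λ·(28 - 22) - 8 ≡ 1. → (22, 1)
5P: (22, 1) + (22, 30): same x and y₁ ≡ -y₂, so the sum is ∞.
5P = ∞, so the order is 5.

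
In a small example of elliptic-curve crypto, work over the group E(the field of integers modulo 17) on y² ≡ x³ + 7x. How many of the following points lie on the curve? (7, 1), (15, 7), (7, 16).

(7, 1): 1² ≡ 1, rhs ≡ 1 → on.
(15, 7): 7² ≡ 15, rhs ≡ 12 → off.
(7, 16): 16² ≡ 1, rhs ≡ 1 → on.

2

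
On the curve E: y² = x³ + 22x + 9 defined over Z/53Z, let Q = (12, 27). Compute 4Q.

(33, 7)

Double-and-add on 4 = (100)₂. Start with Q = (12, 27) for the leading 1-bit.
double: tangent at (12, 27): λ = (3·12² + 22)/(2·27) ≡ 30/1. 1⁻¹ ≡ 1 (mod 53) since 1·1 = 1 ≡ 1, so λ ≡ 30·1 ≡ 30.
  x = λ² - 12 - 12 = 900 - 24 ≡ 28; y = λ·(12 - 28) - 27 ≡ 23. → (28, 23)
double: tangent at (28, 23): λ = (3·28² + 22)/(2·23) ≡ 42/46. 46⁻¹ ≡ 15 (mod 53) since 46·15 = 690 ≡ 1, so λ ≡ 42·15 ≡ 47.
  x = λ² - 28 - 28 = 2209 - 56 ≡ 33; y = λ·(28 - 33) - 23 ≡ 7. → (33, 7)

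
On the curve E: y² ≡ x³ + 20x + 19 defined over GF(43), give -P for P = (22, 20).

(22, 23)

-(22, 20) = (22, -20 mod 43) = (22, 23).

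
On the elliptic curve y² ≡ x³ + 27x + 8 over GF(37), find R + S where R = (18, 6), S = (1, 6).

(18, 6) + (1, 6). λ = (6 - 6)/(1 - 18) ≡ 0/20 mod 37. 20⁻¹ ≡ 13 (mod 37) since 20·13 = 260 ≡ 1, so λ ≡ 0.
  x = λ² - 18 - 1 = 0 - 19 ≡ 18; y = λ·(18 - 18) - 6 ≡ 31. → (18, 31)

(18, 31)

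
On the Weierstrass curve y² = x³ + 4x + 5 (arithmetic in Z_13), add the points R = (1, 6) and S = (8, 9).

(1, 6) + (8, 9). λ = (9 - 6)/(8 - 1) ≡ 3/7 mod 13. 7⁻¹ ≡ 2 (mod 13), so λ ≡ 6.
  x = λ² - 1 - 8 = 36 - 9 ≡ 1; y = λ·(1 - 1) - 6 ≡ 7. → (1, 7)

(1, 7)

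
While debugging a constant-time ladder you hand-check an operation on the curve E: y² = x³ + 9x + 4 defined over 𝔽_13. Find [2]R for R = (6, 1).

tangent at (6, 1): λ = (3·6² + 9)/(2·1) ≡ 0/2. 2⁻¹ ≡ 7 (mod 13), so λ ≡ 0·7 ≡ 0.
  x = λ² - 6 - 6 = 0 - 12 ≡ 1; y = λ·(6 - 1) - 1 ≡ 12. → (1, 12)

(1, 12)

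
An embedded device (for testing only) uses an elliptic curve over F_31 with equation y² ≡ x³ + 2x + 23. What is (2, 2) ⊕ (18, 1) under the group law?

(2, 2) + (18, 1). λ = (1 - 2)/(18 - 2) ≡ 30/16 mod 31. 16⁻¹ ≡ 2 (mod 31) since 16·2 = 32 ≡ 1, so λ ≡ 29.
  x = λ² - 2 - 18 = 841 - 20 ≡ 15; y = λ·(2 - 15) - 2 ≡ 24. → (15, 24)

(15, 24)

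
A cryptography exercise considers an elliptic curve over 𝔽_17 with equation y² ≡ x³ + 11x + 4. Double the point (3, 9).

(10, 14)

tangent at (3, 9): λ = (3·3² + 11)/(2·9) ≡ 4/1. 1⁻¹ ≡ 1 (mod 17) since 1·1 = 1 ≡ 1, so λ ≡ 4·1 ≡ 4.
  x = λ² - 3 - 3 = 16 - 6 ≡ 10; y = λ·(3 - 10) - 9 ≡ 14. → (10, 14)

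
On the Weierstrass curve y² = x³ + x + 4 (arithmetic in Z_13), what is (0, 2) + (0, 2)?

(9, 12)

tangent at (0, 2): λ = (3·0² + 1)/(2·2) ≡ 1/4. 4⁻¹ ≡ 10 (mod 13) since 4·10 = 40 ≡ 1, so λ ≡ 1·10 ≡ 10.
  x = λ² - 0 - 0 = 100 - 0 ≡ 9; y = λ·(0 - 9) - 2 ≡ 12. → (9, 12)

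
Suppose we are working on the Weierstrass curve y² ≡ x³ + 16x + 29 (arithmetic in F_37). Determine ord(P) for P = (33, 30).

8

2P: tangent at (33, 30): λ = (3·33² + 16)/(2·30) ≡ 27/23. 23⁻¹ ≡ 29 (mod 37), so λ ≡ 27·29 ≡ 6.
  x = λ² - 33 - 33 = 36 - 66 ≡ 7; y = λ·(33 - 7) - 30 ≡ 15. → (7, 15)
3P: (7, 15) + (33, 30). λ = (30 - 15)/(33 - 7) ≡ 15/26 mod 37. 26⁻¹ ≡ 10 (mod 37), so λ ≡ 2.
  x = λ² - 7 - 33 = 4 - 40 ≡ 1; y = λ·(7 - 1) - 15 ≡ 34. → (1, 34)
4P: (1, 34) + (33, 30). λ = (30 - 34)/(33 - 1) ≡ 33/32 mod 37. 32⁻¹ ≡ 22 (mod 37), so λ ≡ 23.
  x = λ² - 1 - 33 = 529 - 34 ≡ 14; y = λ·(1 - 14) - 34 ≡ 0. → (14, 0)
5P: (14, 0) + (33, 30). λ = (30 - 0)/(33 - 14) ≡ 30/19 mod 37. 19⁻¹ ≡ 2 (mod 37) since 19·2 = 38 ≡ 1, so λ ≡ 23.
  x = λ² - 14 - 33 = 529 - 47 ≡ 1; y = λ·(14 - 1) - 0 ≡ 3. → (1, 3)
6P: (1, 3) + (33, 30). λ = (30 - 3)/(33 - 1) ≡ 27/32 mod 37. 32⁻¹ ≡ 22 (mod 37) since 32·22 = 704 ≡ 1, so λ ≡ 2.
  x = λ² - 1 - 33 = 4 - 34 ≡ 7; y = λ·(1 - 7) - 3 ≡ 22. → (7, 22)
7P: (7, 22) + (33, 30). λ = (30 - 22)/(33 - 7) ≡ 8/26 mod 37. 26⁻¹ ≡ 10 (mod 37) since 26·10 = 260 ≡ 1, so λ ≡ 6.
  x = λ² - 7 - 33 = 36 - 40 ≡ 33; y = λ·(7 - 33) - 22 ≡ 7. → (33, 7)
8P: (33, 7) + (33, 30): same x and y₁ ≡ -y₂, so the sum is O.
8P = O, so the order is 8.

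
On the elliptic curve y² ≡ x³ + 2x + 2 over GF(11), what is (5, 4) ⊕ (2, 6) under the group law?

(5, 4) + (2, 6). λ = (6 - 4)/(2 - 5) ≡ 2/8 mod 11. 8⁻¹ ≡ 7 (mod 11), so λ ≡ 3.
  x = λ² - 5 - 2 = 9 - 7 ≡ 2; y = λ·(5 - 2) - 4 ≡ 5. → (2, 5)

(2, 5)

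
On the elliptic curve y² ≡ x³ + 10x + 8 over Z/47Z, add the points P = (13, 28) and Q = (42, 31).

(9, 34)

(13, 28) + (42, 31). λ = (31 - 28)/(42 - 13) ≡ 3/29 mod 47. 29⁻¹ ≡ 13 (mod 47), so λ ≡ 39.
  x = λ² - 13 - 42 = 1521 - 55 ≡ 9; y = λ·(13 - 9) - 28 ≡ 34. → (9, 34)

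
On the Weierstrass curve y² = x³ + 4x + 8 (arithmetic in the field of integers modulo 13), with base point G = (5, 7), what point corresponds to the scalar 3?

Repeated addition: build up to 3G.
2G: tangent at (5, 7): λ = (3·5² + 4)/(2·7) ≡ 1/1. 1⁻¹ ≡ 1 (mod 13) since 1·1 = 1 ≡ 1, so λ ≡ 1·1 ≡ 1.
  x = λ² - 5 - 5 = 1 - 10 ≡ 4; y = λ·(5 - 4) - 7 ≡ 7. → (4, 7)
3G: (4, 7) + (5, 7). λ = (7 - 7)/(5 - 4) ≡ 0/1 mod 13. 1⁻¹ ≡ 1 (mod 13), so λ ≡ 0.
  x = λ² - 4 - 5 = 0 - 9 ≡ 4; y = λ·(4 - 4) - 7 ≡ 6. → (4, 6)

(4, 6)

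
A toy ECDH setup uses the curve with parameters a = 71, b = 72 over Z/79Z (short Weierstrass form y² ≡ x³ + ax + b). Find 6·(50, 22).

Write P = (50, 22).
Double-and-add on 6 = (110)₂. Start with P = (50, 22) for the leading 1-bit.
double: tangent at (50, 22): λ = (3·50² + 71)/(2·22) ≡ 66/44. 44⁻¹ ≡ 9 (mod 79), so λ ≡ 66·9 ≡ 41.
  x = λ² - 50 - 50 = 1681 - 100 ≡ 1; y = λ·(50 - 1) - 22 ≡ 12. → (1, 12)
add P: (1, 12) + (50, 22). λ = (22 - 12)/(50 - 1) ≡ 10/49 mod 79. 49⁻¹ ≡ 50 (mod 79), so λ ≡ 26.
  x = λ² - 1 - 50 = 676 - 51 ≡ 72; y = λ·(1 - 72) - 12 ≡ 38. → (72, 38)
double: tangent at (72, 38): λ = (3·72² + 71)/(2·38) ≡ 60/76. 76⁻¹ ≡ 26 (mod 79), so λ ≡ 60·26 ≡ 59.
  x = λ² - 72 - 72 = 3481 - 144 ≡ 19; y = λ·(72 - 19) - 38 ≡ 8. → (19, 8)

(19, 8)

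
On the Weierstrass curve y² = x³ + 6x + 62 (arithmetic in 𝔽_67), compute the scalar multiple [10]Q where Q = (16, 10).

Double-and-add on 10 = (1010)₂. Start with Q = (16, 10) for the leading 1-bit.
double: tangent at (16, 10): λ = (3·16² + 6)/(2·10) ≡ 37/20. 20⁻¹ ≡ 57 (mod 67), so λ ≡ 37·57 ≡ 32.
  x = λ² - 16 - 16 = 1024 - 32 ≡ 54; y = λ·(16 - 54) - 10 ≡ 47. → (54, 47)
double: tangent at (54, 47): λ = (3·54² + 6)/(2·47) ≡ 44/27. 27⁻¹ ≡ 5 (mod 67), so λ ≡ 44·5 ≡ 19.
  x = λ² - 54 - 54 = 361 - 108 ≡ 52; y = λ·(54 - 52) - 47 ≡ 58. → (52, 58)
add Q: (52, 58) + (16, 10). λ = (10 - 58)/(16 - 52) ≡ 19/31 mod 67. 31⁻¹ ≡ 13 (mod 67) since 31·13 = 403 ≡ 1, so λ ≡ 46.
  x = λ² - 52 - 16 = 2116 - 68 ≡ 38; y = λ·(52 - 38) - 58 ≡ 50. → (38, 50)
double: tangent at (38, 50): λ = (3·38² + 6)/(2·50) ≡ 50/33. 33⁻¹ ≡ 65 (mod 67) since 33·65 = 2145 ≡ 1, so λ ≡ 50·65 ≡ 34.
  x = λ² - 38 - 38 = 1156 - 76 ≡ 8; y = λ·(38 - 8) - 50 ≡ 32. → (8, 32)

(8, 32)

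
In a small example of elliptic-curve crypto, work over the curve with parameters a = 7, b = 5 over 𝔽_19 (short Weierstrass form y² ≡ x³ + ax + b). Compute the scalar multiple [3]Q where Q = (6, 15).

(14, 4)

Repeated addition: build up to 3Q.
2Q: tangent at (6, 15): λ = (3·6² + 7)/(2·15) ≡ 1/11. 11⁻¹ ≡ 7 (mod 19), so λ ≡ 1·7 ≡ 7.
  x = λ² - 6 - 6 = 49 - 12 ≡ 18; y = λ·(6 - 18) - 15 ≡ 15. → (18, 15)
3Q: (18, 15) + (6, 15). λ = (15 - 15)/(6 - 18) ≡ 0/7 mod 19. 7⁻¹ ≡ 11 (mod 19), so λ ≡ 0.
  x = λ² - 18 - 6 = 0 - 24 ≡ 14; y = λ·(18 - 14) - 15 ≡ 4. → (14, 4)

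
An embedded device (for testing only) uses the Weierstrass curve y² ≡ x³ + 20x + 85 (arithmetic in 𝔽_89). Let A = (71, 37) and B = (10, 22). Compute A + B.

(0, 68)

(71, 37) + (10, 22). λ = (22 - 37)/(10 - 71) ≡ 74/28 mod 89. 28⁻¹ ≡ 35 (mod 89) since 28·35 = 980 ≡ 1, so λ ≡ 9.
  x = λ² - 71 - 10 = 81 - 81 ≡ 0; y = λ·(71 - 0) - 37 ≡ 68. → (0, 68)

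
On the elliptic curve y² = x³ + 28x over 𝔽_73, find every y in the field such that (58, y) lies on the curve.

1, 72

x³ + 28x + 0 = 196736 ≡ 1 (mod 73).
Square roots of 1 mod 73: 1 and 72 (since 1² = 1 ≡ 1).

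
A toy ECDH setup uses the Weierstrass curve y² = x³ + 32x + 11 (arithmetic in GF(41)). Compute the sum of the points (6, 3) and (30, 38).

(23, 32)

(6, 3) + (30, 38). λ = (38 - 3)/(30 - 6) ≡ 35/24 mod 41. 24⁻¹ ≡ 12 (mod 41) since 24·12 = 288 ≡ 1, so λ ≡ 10.
  x = λ² - 6 - 30 = 100 - 36 ≡ 23; y = λ·(6 - 23) - 3 ≡ 32. → (23, 32)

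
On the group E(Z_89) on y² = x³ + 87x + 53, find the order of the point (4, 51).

5

2P: tangent at (4, 51): λ = (3·4² + 87)/(2·51) ≡ 46/13. 13⁻¹ ≡ 48 (mod 89), so λ ≡ 46·48 ≡ 72.
  x = λ² - 4 - 4 = 5184 - 8 ≡ 14; y = λ·(4 - 14) - 51 ≡ 30. → (14, 30)
3P: (14, 30) + (4, 51). λ = (51 - 30)/(4 - 14) ≡ 21/79 mod 89. 79⁻¹ ≡ 80 (mod 89), so λ ≡ 78.
  x = λ² - 14 - 4 = 6084 - 18 ≡ 14; y = λ·(14 - 14) - 30 ≡ 59. → (14, 59)
4P: (14, 59) + (4, 51). λ = (51 - 59)/(4 - 14) ≡ 81/79 mod 89. 79⁻¹ ≡ 80 (mod 89) since 79·80 = 6320 ≡ 1, so λ ≡ 72.
  x = λ² - 14 - 4 = 5184 - 18 ≡ 4; y = λ·(14 - 4) - 59 ≡ 38. → (4, 38)
5P: (4, 38) + (4, 51): same x and y₁ ≡ -y₂, so the sum is the point at infinity.
5P = the point at infinity, so the order is 5.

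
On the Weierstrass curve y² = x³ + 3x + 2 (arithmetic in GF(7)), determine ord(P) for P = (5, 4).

3

2P: tangent at (5, 4): λ = (3·5² + 3)/(2·4) ≡ 1/1. 1⁻¹ ≡ 1 (mod 7), so λ ≡ 1·1 ≡ 1.
  x = λ² - 5 - 5 = 1 - 10 ≡ 5; y = λ·(5 - 5) - 4 ≡ 3. → (5, 3)
3P: (5, 3) + (5, 4): same x and y₁ ≡ -y₂, so the sum is 𝒪.
3P = 𝒪, so the order is 3.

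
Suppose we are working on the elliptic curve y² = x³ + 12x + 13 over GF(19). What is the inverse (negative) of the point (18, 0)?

-(18, 0) = (18, -0 mod 19) = (18, 0).

(18, 0)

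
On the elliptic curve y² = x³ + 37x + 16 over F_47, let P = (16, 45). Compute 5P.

(1, 17)

Double-and-add on 5 = (101)₂. Start with P = (16, 45) for the leading 1-bit.
double: tangent at (16, 45): λ = (3·16² + 37)/(2·45) ≡ 6/43. 43⁻¹ ≡ 35 (mod 47) since 43·35 = 1505 ≡ 1, so λ ≡ 6·35 ≡ 22.
  x = λ² - 16 - 16 = 484 - 32 ≡ 29; y = λ·(16 - 29) - 45 ≡ 45. → (29, 45)
double: tangent at (29, 45): λ = (3·29² + 37)/(2·45) ≡ 22/43. 43⁻¹ ≡ 35 (mod 47) since 43·35 = 1505 ≡ 1, so λ ≡ 22·35 ≡ 18.
  x = λ² - 29 - 29 = 324 - 58 ≡ 31; y = λ·(29 - 31) - 45 ≡ 13. → (31, 13)
add P: (31, 13) + (16, 45). λ = (45 - 13)/(16 - 31) ≡ 32/32 mod 47. 32⁻¹ ≡ 25 (mod 47), so λ ≡ 1.
  x = λ² - 31 - 16 = 1 - 47 ≡ 1; y = λ·(31 - 1) - 13 ≡ 17. → (1, 17)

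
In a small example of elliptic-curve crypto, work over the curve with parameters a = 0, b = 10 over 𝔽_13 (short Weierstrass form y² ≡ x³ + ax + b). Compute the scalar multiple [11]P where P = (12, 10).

(12, 3)

Double-and-add on 11 = (1011)₂. Start with P = (12, 10) for the leading 1-bit.
double: tangent at (12, 10): λ = (3·12² + 0)/(2·10) ≡ 3/7. 7⁻¹ ≡ 2 (mod 13), so λ ≡ 3·2 ≡ 6.
  x = λ² - 12 - 12 = 36 - 24 ≡ 12; y = λ·(12 - 12) - 10 ≡ 3. → (12, 3)
double: tangent at (12, 3): λ = (3·12² + 0)/(2·3) ≡ 3/6. 6⁻¹ ≡ 11 (mod 13) since 6·11 = 66 ≡ 1, so λ ≡ 3·11 ≡ 7.
  x = λ² - 12 - 12 = 49 - 24 ≡ 12; y = λ·(12 - 12) - 3 ≡ 10. → (12, 10)
add P: tangent at (12, 10): λ = (3·12² + 0)/(2·10) ≡ 3/7. 7⁻¹ ≡ 2 (mod 13) since 7·2 = 14 ≡ 1, so λ ≡ 3·2 ≡ 6.
  x = λ² - 12 - 12 = 36 - 24 ≡ 12; y = λ·(12 - 12) - 10 ≡ 3. → (12, 3)
double: tangent at (12, 3): λ = (3·12² + 0)/(2·3) ≡ 3/6. 6⁻¹ ≡ 11 (mod 13) since 6·11 = 66 ≡ 1, so λ ≡ 3·11 ≡ 7.
  x = λ² - 12 - 12 = 49 - 24 ≡ 12; y = λ·(12 - 12) - 3 ≡ 10. → (12, 10)
add P: tangent at (12, 10): λ = (3·12² + 0)/(2·10) ≡ 3/7. 7⁻¹ ≡ 2 (mod 13), so λ ≡ 3·2 ≡ 6.
  x = λ² - 12 - 12 = 36 - 24 ≡ 12; y = λ·(12 - 12) - 10 ≡ 3. → (12, 3)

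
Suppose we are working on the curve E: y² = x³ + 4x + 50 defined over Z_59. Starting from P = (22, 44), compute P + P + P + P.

(36, 2)

Double-and-add on 4 = (100)₂. Start with P = (22, 44) for the leading 1-bit.
double: tangent at (22, 44): λ = (3·22² + 4)/(2·44) ≡ 40/29. 29⁻¹ ≡ 57 (mod 59) since 29·57 = 1653 ≡ 1, so λ ≡ 40·57 ≡ 38.
  x = λ² - 22 - 22 = 1444 - 44 ≡ 43; y = λ·(22 - 43) - 44 ≡ 43. → (43, 43)
double: tangent at (43, 43): λ = (3·43² + 4)/(2·43) ≡ 5/27. 27⁻¹ ≡ 35 (mod 59), so λ ≡ 5·35 ≡ 57.
  x = λ² - 43 - 43 = 3249 - 86 ≡ 36; y = λ·(43 - 36) - 43 ≡ 2. → (36, 2)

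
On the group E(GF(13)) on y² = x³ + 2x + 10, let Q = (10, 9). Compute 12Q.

O

Double-and-add on 12 = (1100)₂. Start with Q = (10, 9) for the leading 1-bit.
double: tangent at (10, 9): λ = (3·10² + 2)/(2·9) ≡ 3/5. 5⁻¹ ≡ 8 (mod 13), so λ ≡ 3·8 ≡ 11.
  x = λ² - 10 - 10 = 121 - 20 ≡ 10; y = λ·(10 - 10) - 9 ≡ 4. → (10, 4)
add Q: (10, 4) + (10, 9): same x and y₁ ≡ -y₂, so the sum is O.
double: O + O = O (identity).
double: O + O = O (identity).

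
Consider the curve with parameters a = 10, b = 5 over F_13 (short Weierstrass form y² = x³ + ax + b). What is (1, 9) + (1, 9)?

(11, 4)

tangent at (1, 9): λ = (3·1² + 10)/(2·9) ≡ 0/5. 5⁻¹ ≡ 8 (mod 13) since 5·8 = 40 ≡ 1, so λ ≡ 0·8 ≡ 0.
  x = λ² - 1 - 1 = 0 - 2 ≡ 11; y = λ·(1 - 11) - 9 ≡ 4. → (11, 4)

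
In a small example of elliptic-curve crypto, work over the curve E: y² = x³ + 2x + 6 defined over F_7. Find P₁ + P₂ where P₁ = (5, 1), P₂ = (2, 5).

(1, 3)

(5, 1) + (2, 5). λ = (5 - 1)/(2 - 5) ≡ 4/4 mod 7. 4⁻¹ ≡ 2 (mod 7) since 4·2 = 8 ≡ 1, so λ ≡ 1.
  x = λ² - 5 - 2 = 1 - 7 ≡ 1; y = λ·(5 - 1) - 1 ≡ 3. → (1, 3)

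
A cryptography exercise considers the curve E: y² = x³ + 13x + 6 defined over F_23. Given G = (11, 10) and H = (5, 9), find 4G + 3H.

First 4G:
Repeated addition: build up to 4G.
2G: tangent at (11, 10): λ = (3·11² + 13)/(2·10) ≡ 8/20. 20⁻¹ ≡ 15 (mod 23), so λ ≡ 8·15 ≡ 5.
  x = λ² - 11 - 11 = 25 - 22 ≡ 3; y = λ·(11 - 3) - 10 ≡ 7. → (3, 7)
3G: (3, 7) + (11, 10). λ = (10 - 7)/(11 - 3) ≡ 3/8 mod 23. 8⁻¹ ≡ 3 (mod 23) since 8·3 = 24 ≡ 1, so λ ≡ 9.
  x = λ² - 3 - 11 = 81 - 14 ≡ 21; y = λ·(3 - 21) - 7 ≡ 15. → (21, 15)
4G: (21, 15) + (11, 10). λ = (10 - 15)/(11 - 21) ≡ 18/13 mod 23. 13⁻¹ ≡ 16 (mod 23) since 13·16 = 208 ≡ 1, so λ ≡ 12.
  x = λ² - 21 - 11 = 144 - 32 ≡ 20; y = λ·(21 - 20) - 15 ≡ 20. → (20, 20)
4G = (20, 20).
Next 3H:
Repeated addition: build up to 3H.
2H: tangent at (5, 9): λ = (3·5² + 13)/(2·9) ≡ 19/18. 18⁻¹ ≡ 9 (mod 23) since 18·9 = 162 ≡ 1, so λ ≡ 19·9 ≡ 10.
  x = λ² - 5 - 5 = 100 - 10 ≡ 21; y = λ·(5 - 21) - 9 ≡ 15. → (21, 15)
3H: (21, 15) + (5, 9). λ = (9 - 15)/(5 - 21) ≡ 17/7 mod 23. 7⁻¹ ≡ 10 (mod 23), so λ ≡ 9.
  x = λ² - 21 - 5 = 81 - 26 ≡ 9; y = λ·(21 - 9) - 15 ≡ 1. → (9, 1)
3H = (9, 1).
Finally 4G + 3H:
(20, 20) + (9, 1). λ = (1 - 20)/(9 - 20) ≡ 4/12 mod 23. 12⁻¹ ≡ 2 (mod 23), so λ ≡ 8.
  x = λ² - 20 - 9 = 64 - 29 ≡ 12; y = λ·(20 - 12) - 20 ≡ 21. → (12, 21)

(12, 21)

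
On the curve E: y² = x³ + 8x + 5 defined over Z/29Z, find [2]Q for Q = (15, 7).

(8, 1)

tangent at (15, 7): λ = (3·15² + 8)/(2·7) ≡ 16/14. 14⁻¹ ≡ 27 (mod 29) since 14·27 = 378 ≡ 1, so λ ≡ 16·27 ≡ 26.
  x = λ² - 15 - 15 = 676 - 30 ≡ 8; y = λ·(15 - 8) - 7 ≡ 1. → (8, 1)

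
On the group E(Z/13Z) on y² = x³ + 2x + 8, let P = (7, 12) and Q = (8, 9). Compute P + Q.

(7, 12) + (8, 9). λ = (9 - 12)/(8 - 7) ≡ 10/1 mod 13. 1⁻¹ ≡ 1 (mod 13) since 1·1 = 1 ≡ 1, so λ ≡ 10.
  x = λ² - 7 - 8 = 100 - 15 ≡ 7; y = λ·(7 - 7) - 12 ≡ 1. → (7, 1)

(7, 1)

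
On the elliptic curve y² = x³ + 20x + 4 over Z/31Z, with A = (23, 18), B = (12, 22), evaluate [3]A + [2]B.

(28, 14)

First 3A:
Repeated addition: build up to 3A.
2A: tangent at (23, 18): λ = (3·23² + 20)/(2·18) ≡ 26/5. 5⁻¹ ≡ 25 (mod 31), so λ ≡ 26·25 ≡ 30.
  x = λ² - 23 - 23 = 900 - 46 ≡ 17; y = λ·(23 - 17) - 18 ≡ 7. → (17, 7)
3A: (17, 7) + (23, 18). λ = (18 - 7)/(23 - 17) ≡ 11/6 mod 31. 6⁻¹ ≡ 26 (mod 31), so λ ≡ 7.
  x = λ² - 17 - 23 = 49 - 40 ≡ 9; y = λ·(17 - 9) - 7 ≡ 18. → (9, 18)
3A = (9, 18).
Next 2B:
Repeated addition: build up to 2B.
2B: tangent at (12, 22): λ = (3·12² + 20)/(2·22) ≡ 18/13. 13⁻¹ ≡ 12 (mod 31) since 13·12 = 156 ≡ 1, so λ ≡ 18·12 ≡ 30.
  x = λ² - 12 - 12 = 900 - 24 ≡ 8; y = λ·(12 - 8) - 22 ≡ 5. → (8, 5)
2B = (8, 5).
Finally 3A + 2B:
(9, 18) + (8, 5). λ = (5 - 18)/(8 - 9) ≡ 18/30 mod 31. 30⁻¹ ≡ 30 (mod 31), so λ ≡ 13.
  x = λ² - 9 - 8 = 169 - 17 ≡ 28; y = λ·(9 - 28) - 18 ≡ 14. → (28, 14)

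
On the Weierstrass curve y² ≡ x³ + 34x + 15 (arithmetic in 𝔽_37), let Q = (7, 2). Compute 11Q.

Double-and-add on 11 = (1011)₂. Start with Q = (7, 2) for the leading 1-bit.
double: tangent at (7, 2): λ = (3·7² + 34)/(2·2) ≡ 33/4. 4⁻¹ ≡ 28 (mod 37), so λ ≡ 33·28 ≡ 36.
  x = λ² - 7 - 7 = 1296 - 14 ≡ 24; y = λ·(7 - 24) - 2 ≡ 15. → (24, 15)
double: tangent at (24, 15): λ = (3·24² + 34)/(2·15) ≡ 23/30. 30⁻¹ ≡ 21 (mod 37), so λ ≡ 23·21 ≡ 2.
  x = λ² - 24 - 24 = 4 - 48 ≡ 30; y = λ·(24 - 30) - 15 ≡ 10. → (30, 10)
add Q: (30, 10) + (7, 2). λ = (2 - 10)/(7 - 30) ≡ 29/14 mod 37. 14⁻¹ ≡ 8 (mod 37), so λ ≡ 10.
  x = λ² - 30 - 7 = 100 - 37 ≡ 26; y = λ·(30 - 26) - 10 ≡ 30. → (26, 30)
double: tangent at (26, 30): λ = (3·26² + 34)/(2·30) ≡ 27/23. 23⁻¹ ≡ 29 (mod 37), so λ ≡ 27·29 ≡ 6.
  x = λ² - 26 - 26 = 36 - 52 ≡ 21; y = λ·(26 - 21) - 30 ≡ 0. → (21, 0)
add Q: (21, 0) + (7, 2). λ = (2 - 0)/(7 - 21) ≡ 2/23 mod 37. 23⁻¹ ≡ 29 (mod 37) since 23·29 = 667 ≡ 1, so λ ≡ 21.
  x = λ² - 21 - 7 = 441 - 28 ≡ 6; y = λ·(21 - 6) - 0 ≡ 19. → (6, 19)

(6, 19)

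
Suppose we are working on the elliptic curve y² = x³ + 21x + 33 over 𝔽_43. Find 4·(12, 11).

Write Q = (12, 11).
Repeated addition: build up to 4Q.
2Q: tangent at (12, 11): λ = (3·12² + 21)/(2·11) ≡ 23/22. 22⁻¹ ≡ 2 (mod 43) since 22·2 = 44 ≡ 1, so λ ≡ 23·2 ≡ 3.
  x = λ² - 12 - 12 = 9 - 24 ≡ 28; y = λ·(12 - 28) - 11 ≡ 27. → (28, 27)
3Q: (28, 27) + (12, 11). λ = (11 - 27)/(12 - 28) ≡ 27/27 mod 43. 27⁻¹ ≡ 8 (mod 43), so λ ≡ 1.
  x = λ² - 28 - 12 = 1 - 40 ≡ 4; y = λ·(28 - 4) - 27 ≡ 40. → (4, 40)
4Q: (4, 40) + (12, 11). λ = (11 - 40)/(12 - 4) ≡ 14/8 mod 43. 8⁻¹ ≡ 27 (mod 43) since 8·27 = 216 ≡ 1, so λ ≡ 34.
  x = λ² - 4 - 12 = 1156 - 16 ≡ 22; y = λ·(4 - 22) - 40 ≡ 36. → (22, 36)

(22, 36)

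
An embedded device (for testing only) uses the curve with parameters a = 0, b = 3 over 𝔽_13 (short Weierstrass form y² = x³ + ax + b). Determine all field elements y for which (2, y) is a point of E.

none

x³ + 0x + 3 = 11 ≡ 11 (mod 13).
11 is a non-residue mod 13; no y exists.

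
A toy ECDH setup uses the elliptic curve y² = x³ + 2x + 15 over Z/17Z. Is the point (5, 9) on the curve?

y² = 9² ≡ 13; x³ + 2x + 15 = 150 ≡ 14 (mod 17). 13 ≠ 14.

no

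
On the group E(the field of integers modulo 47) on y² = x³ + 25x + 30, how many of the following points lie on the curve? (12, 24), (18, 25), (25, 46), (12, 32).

(12, 24): 24² ≡ 12, rhs ≡ 37 → off.
(18, 25): 25² ≡ 14, rhs ≡ 14 → on.
(25, 46): 46² ≡ 1, rhs ≡ 18 → off.
(12, 32): 32² ≡ 37, rhs ≡ 37 → on.

2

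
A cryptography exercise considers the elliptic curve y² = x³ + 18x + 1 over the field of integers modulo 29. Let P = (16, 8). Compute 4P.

Repeated addition: build up to 4P.
2P: tangent at (16, 8): λ = (3·16² + 18)/(2·8) ≡ 3/16. 16⁻¹ ≡ 20 (mod 29) since 16·20 = 320 ≡ 1, so λ ≡ 3·20 ≡ 2.
  x = λ² - 16 - 16 = 4 - 32 ≡ 1; y = λ·(16 - 1) - 8 ≡ 22. → (1, 22)
3P: (1, 22) + (16, 8). λ = (8 - 22)/(16 - 1) ≡ 15/15 mod 29. 15⁻¹ ≡ 2 (mod 29) since 15·2 = 30 ≡ 1, so λ ≡ 1.
  x = λ² - 1 - 16 = 1 - 17 ≡ 13; y = λ·(1 - 13) - 22 ≡ 24. → (13, 24)
4P: (13, 24) + (16, 8). λ = (8 - 24)/(16 - 13) ≡ 13/3 mod 29. 3⁻¹ ≡ 10 (mod 29) since 3·10 = 30 ≡ 1, so λ ≡ 14.
  x = λ² - 13 - 16 = 196 - 29 ≡ 22; y = λ·(13 - 22) - 24 ≡ 24. → (22, 24)

(22, 24)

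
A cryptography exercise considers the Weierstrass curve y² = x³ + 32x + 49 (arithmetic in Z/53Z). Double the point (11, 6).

(35, 52)

tangent at (11, 6): λ = (3·11² + 32)/(2·6) ≡ 24/12. 12⁻¹ ≡ 31 (mod 53), so λ ≡ 24·31 ≡ 2.
  x = λ² - 11 - 11 = 4 - 22 ≡ 35; y = λ·(11 - 35) - 6 ≡ 52. → (35, 52)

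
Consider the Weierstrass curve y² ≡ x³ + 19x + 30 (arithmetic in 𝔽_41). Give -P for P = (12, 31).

(12, 10)

-(12, 31) = (12, -31 mod 41) = (12, 10).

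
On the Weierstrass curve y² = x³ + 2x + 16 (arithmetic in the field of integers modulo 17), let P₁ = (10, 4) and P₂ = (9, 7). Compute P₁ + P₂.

(10, 4) + (9, 7). λ = (7 - 4)/(9 - 10) ≡ 3/16 mod 17. 16⁻¹ ≡ 16 (mod 17), so λ ≡ 14.
  x = λ² - 10 - 9 = 196 - 19 ≡ 7; y = λ·(10 - 7) - 4 ≡ 4. → (7, 4)

(7, 4)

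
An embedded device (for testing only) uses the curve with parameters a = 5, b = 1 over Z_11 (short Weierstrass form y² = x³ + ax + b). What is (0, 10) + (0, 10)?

tangent at (0, 10): λ = (3·0² + 5)/(2·10) ≡ 5/9. 9⁻¹ ≡ 5 (mod 11), so λ ≡ 5·5 ≡ 3.
  x = λ² - 0 - 0 = 9 - 0 ≡ 9; y = λ·(0 - 9) - 10 ≡ 7. → (9, 7)

(9, 7)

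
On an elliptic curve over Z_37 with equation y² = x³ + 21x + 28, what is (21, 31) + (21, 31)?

(33, 18)

tangent at (21, 31): λ = (3·21² + 21)/(2·31) ≡ 12/25. 25⁻¹ ≡ 3 (mod 37) since 25·3 = 75 ≡ 1, so λ ≡ 12·3 ≡ 36.
  x = λ² - 21 - 21 = 1296 - 42 ≡ 33; y = λ·(21 - 33) - 31 ≡ 18. → (33, 18)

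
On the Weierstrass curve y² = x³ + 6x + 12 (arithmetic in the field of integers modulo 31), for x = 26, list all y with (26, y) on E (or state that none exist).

x³ + 6x + 12 = 17744 ≡ 12 (mod 31).
12 is a non-residue mod 31; no y exists.

none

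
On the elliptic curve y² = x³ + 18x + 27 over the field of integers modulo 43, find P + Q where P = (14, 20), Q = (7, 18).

(14, 20) + (7, 18). λ = (18 - 20)/(7 - 14) ≡ 41/36 mod 43. 36⁻¹ ≡ 6 (mod 43) since 36·6 = 216 ≡ 1, so λ ≡ 31.
  x = λ² - 14 - 7 = 961 - 21 ≡ 37; y = λ·(14 - 37) - 20 ≡ 41. → (37, 41)

(37, 41)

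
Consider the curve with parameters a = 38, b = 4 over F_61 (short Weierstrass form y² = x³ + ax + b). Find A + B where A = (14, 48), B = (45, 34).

(54, 35)

(14, 48) + (45, 34). λ = (34 - 48)/(45 - 14) ≡ 47/31 mod 61. 31⁻¹ ≡ 2 (mod 61) since 31·2 = 62 ≡ 1, so λ ≡ 33.
  x = λ² - 14 - 45 = 1089 - 59 ≡ 54; y = λ·(14 - 54) - 48 ≡ 35. → (54, 35)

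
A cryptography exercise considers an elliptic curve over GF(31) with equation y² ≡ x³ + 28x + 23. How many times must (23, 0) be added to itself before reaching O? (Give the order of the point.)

2P: (23, 0) + (23, 0): same x and y₁ ≡ -y₂, so the sum is O.
2P = O, so the order is 2.

2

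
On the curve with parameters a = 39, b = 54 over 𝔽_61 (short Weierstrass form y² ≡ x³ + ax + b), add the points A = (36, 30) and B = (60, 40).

(36, 30) + (60, 40). λ = (40 - 30)/(60 - 36) ≡ 10/24 mod 61. 24⁻¹ ≡ 28 (mod 61), so λ ≡ 36.
  x = λ² - 36 - 60 = 1296 - 96 ≡ 41; y = λ·(36 - 41) - 30 ≡ 34. → (41, 34)

(41, 34)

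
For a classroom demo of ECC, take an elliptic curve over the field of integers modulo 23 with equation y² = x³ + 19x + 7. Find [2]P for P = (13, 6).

tangent at (13, 6): λ = (3·13² + 19)/(2·6) ≡ 20/12. 12⁻¹ ≡ 2 (mod 23), so λ ≡ 20·2 ≡ 17.
  x = λ² - 13 - 13 = 289 - 26 ≡ 10; y = λ·(13 - 10) - 6 ≡ 22. → (10, 22)

(10, 22)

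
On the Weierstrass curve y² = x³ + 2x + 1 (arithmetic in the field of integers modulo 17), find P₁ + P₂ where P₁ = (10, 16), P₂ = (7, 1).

(10, 16) + (7, 1). λ = (1 - 16)/(7 - 10) ≡ 2/14 mod 17. 14⁻¹ ≡ 11 (mod 17), so λ ≡ 5.
  x = λ² - 10 - 7 = 25 - 17 ≡ 8; y = λ·(10 - 8) - 16 ≡ 11. → (8, 11)

(8, 11)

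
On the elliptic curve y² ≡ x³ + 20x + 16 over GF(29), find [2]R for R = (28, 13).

tangent at (28, 13): λ = (3·28² + 20)/(2·13) ≡ 23/26. 26⁻¹ ≡ 19 (mod 29) since 26·19 = 494 ≡ 1, so λ ≡ 23·19 ≡ 2.
  x = λ² - 28 - 28 = 4 - 56 ≡ 6; y = λ·(28 - 6) - 13 ≡ 2. → (6, 2)

(6, 2)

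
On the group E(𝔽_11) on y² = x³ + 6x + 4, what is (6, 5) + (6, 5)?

(4, 9)

tangent at (6, 5): λ = (3·6² + 6)/(2·5) ≡ 4/10. 10⁻¹ ≡ 10 (mod 11), so λ ≡ 4·10 ≡ 7.
  x = λ² - 6 - 6 = 49 - 12 ≡ 4; y = λ·(6 - 4) - 5 ≡ 9. → (4, 9)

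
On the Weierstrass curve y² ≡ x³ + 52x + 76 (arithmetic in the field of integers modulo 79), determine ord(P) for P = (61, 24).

3

2P: tangent at (61, 24): λ = (3·61² + 52)/(2·24) ≡ 76/48. 48⁻¹ ≡ 28 (mod 79), so λ ≡ 76·28 ≡ 74.
  x = λ² - 61 - 61 = 5476 - 122 ≡ 61; y = λ·(61 - 61) - 24 ≡ 55. → (61, 55)
3P: (61, 55) + (61, 24): same x and y₁ ≡ -y₂, so the sum is 𝒪.
3P = 𝒪, so the order is 3.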